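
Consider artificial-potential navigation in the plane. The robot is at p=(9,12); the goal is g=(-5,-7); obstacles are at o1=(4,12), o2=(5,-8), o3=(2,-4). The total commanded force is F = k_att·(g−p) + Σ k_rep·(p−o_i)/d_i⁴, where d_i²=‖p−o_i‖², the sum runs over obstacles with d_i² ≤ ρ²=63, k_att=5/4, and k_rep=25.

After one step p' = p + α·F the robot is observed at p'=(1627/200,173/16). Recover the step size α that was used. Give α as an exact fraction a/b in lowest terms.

F_att = 5/4·(g−p) = 5/4·(-14,-19) = (-17.5000,-23.7500)
o1: d²=25 ≤ ρ²=63; F_rep = 25·(5,0)/25² = (0.2000,0.0000)
o2: d²=416 > ρ²=63 → inactive
o3: d²=305 > ρ²=63 → inactive
F = F_att + ΣF_rep = (-17.3000,-23.7500)
Δp = p'−p = (-0.8650,-1.1875); α = Δx/Fx = (-173/200) / (-173/10) = 1/20
check: Δy/Fy = (-19/16) / (-95/4) = 1/20 ✓

α = 1/20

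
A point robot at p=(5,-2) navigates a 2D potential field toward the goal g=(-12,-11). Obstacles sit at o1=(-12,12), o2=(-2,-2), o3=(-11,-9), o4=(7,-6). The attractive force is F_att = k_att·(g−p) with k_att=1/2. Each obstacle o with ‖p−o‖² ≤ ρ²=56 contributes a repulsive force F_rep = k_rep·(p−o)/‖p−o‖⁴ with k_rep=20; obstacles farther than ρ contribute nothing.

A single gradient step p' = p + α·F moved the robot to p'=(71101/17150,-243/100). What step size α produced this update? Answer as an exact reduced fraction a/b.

α = 1/10

F_att = 1/2·(g−p) = 1/2·(-17,-9) = (-8.5000,-4.5000)
o1: d²=485 > ρ²=56 → inactive
o2: d²=49 ≤ ρ²=56; F_rep = 20·(7,0)/49² = (0.0583,0.0000)
o3: d²=305 > ρ²=56 → inactive
o4: d²=20 ≤ ρ²=56; F_rep = 20·(-2,4)/20² = (-0.1000,0.2000)
F = F_att + ΣF_rep = (-8.5417,-4.3000)
Δp = p'−p = (-0.8542,-0.4300); α = Δx/Fx = (-14649/17150) / (-14649/1715) = 1/10
check: Δy/Fy = (-43/100) / (-43/10) = 1/10 ✓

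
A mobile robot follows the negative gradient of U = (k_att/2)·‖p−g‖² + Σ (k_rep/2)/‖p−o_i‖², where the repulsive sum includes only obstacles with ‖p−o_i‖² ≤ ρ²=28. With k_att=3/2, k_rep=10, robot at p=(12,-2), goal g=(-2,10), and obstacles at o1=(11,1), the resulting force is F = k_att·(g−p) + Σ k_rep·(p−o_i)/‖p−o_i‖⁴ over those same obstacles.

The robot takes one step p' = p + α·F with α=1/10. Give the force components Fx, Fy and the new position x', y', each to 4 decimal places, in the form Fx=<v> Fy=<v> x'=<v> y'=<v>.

F_att = 3/2·(g−p) = 3/2·(-14,12) = (-21.0000,18.0000)
o1: d²=10 ≤ ρ²=28; F_rep = 10·(1,-3)/10² = (0.1000,-0.3000)
F = F_att + ΣF_rep = (-20.9000,17.7000)
p' = p + 1/10·F = (9.9100,-0.2300)

Fx=-20.9000 Fy=17.7000 x'=9.9100 y'=-0.2300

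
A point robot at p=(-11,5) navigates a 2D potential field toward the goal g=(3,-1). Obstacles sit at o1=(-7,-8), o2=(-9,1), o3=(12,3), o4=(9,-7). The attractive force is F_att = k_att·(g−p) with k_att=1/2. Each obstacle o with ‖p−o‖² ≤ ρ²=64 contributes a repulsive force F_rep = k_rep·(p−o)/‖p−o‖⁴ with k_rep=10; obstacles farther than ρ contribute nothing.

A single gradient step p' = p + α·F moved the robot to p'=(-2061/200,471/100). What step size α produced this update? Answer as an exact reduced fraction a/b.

F_att = 1/2·(g−p) = 1/2·(14,-6) = (7.0000,-3.0000)
o1: d²=185 > ρ²=64 → inactive
o2: d²=20 ≤ ρ²=64; F_rep = 10·(-2,4)/20² = (-0.0500,0.1000)
o3: d²=533 > ρ²=64 → inactive
o4: d²=544 > ρ²=64 → inactive
F = F_att + ΣF_rep = (6.9500,-2.9000)
Δp = p'−p = (0.6950,-0.2900); α = Δx/Fx = (139/200) / (139/20) = 1/10
check: Δy/Fy = (-29/100) / (-29/10) = 1/10 ✓

α = 1/10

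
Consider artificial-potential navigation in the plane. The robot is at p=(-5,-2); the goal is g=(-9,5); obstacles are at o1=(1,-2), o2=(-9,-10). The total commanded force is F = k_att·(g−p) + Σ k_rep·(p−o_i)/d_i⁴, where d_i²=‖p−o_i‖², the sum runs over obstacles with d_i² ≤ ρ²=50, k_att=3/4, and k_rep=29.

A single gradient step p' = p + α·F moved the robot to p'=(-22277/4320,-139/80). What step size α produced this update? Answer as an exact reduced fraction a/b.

α = 1/20

F_att = 3/4·(g−p) = 3/4·(-4,7) = (-3.0000,5.2500)
o1: d²=36 ≤ ρ²=50; F_rep = 29·(-6,0)/36² = (-0.1343,0.0000)
o2: d²=80 > ρ²=50 → inactive
F = F_att + ΣF_rep = (-3.1343,5.2500)
Δp = p'−p = (-0.1567,0.2625); α = Δx/Fx = (-677/4320) / (-677/216) = 1/20
check: Δy/Fy = (21/80) / (21/4) = 1/20 ✓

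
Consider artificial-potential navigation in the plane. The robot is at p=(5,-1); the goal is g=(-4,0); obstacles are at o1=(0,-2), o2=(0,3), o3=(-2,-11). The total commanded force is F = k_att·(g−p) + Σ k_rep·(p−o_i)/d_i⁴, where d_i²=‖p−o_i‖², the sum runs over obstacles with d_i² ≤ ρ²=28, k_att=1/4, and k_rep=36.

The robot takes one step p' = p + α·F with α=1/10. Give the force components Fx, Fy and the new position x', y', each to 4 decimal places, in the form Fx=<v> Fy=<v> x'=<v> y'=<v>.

F_att = 1/4·(g−p) = 1/4·(-9,1) = (-2.2500,0.2500)
o1: d²=26 ≤ ρ²=28; F_rep = 36·(5,1)/26² = (0.2663,0.0533)
o2: d²=41 > ρ²=28 → inactive
o3: d²=149 > ρ²=28 → inactive
F = F_att + ΣF_rep = (-1.9837,0.3033)
p' = p + 1/10·F = (4.8016,-0.9697)

Fx=-1.9837 Fy=0.3033 x'=4.8016 y'=-0.9697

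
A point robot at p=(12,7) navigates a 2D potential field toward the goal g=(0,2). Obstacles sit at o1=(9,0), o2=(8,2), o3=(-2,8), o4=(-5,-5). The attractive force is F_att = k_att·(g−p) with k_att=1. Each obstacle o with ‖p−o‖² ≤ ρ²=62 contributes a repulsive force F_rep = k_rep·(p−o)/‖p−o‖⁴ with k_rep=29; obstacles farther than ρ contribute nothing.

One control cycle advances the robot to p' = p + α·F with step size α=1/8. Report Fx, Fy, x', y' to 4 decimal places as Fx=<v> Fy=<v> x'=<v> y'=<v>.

F_att = 1·(g−p) = 1·(-12,-5) = (-12.0000,-5.0000)
o1: d²=58 ≤ ρ²=62; F_rep = 29·(3,7)/58² = (0.0259,0.0603)
o2: d²=41 ≤ ρ²=62; F_rep = 29·(4,5)/41² = (0.0690,0.0863)
o3: d²=197 > ρ²=62 → inactive
o4: d²=433 > ρ²=62 → inactive
F = F_att + ΣF_rep = (-11.9051,-4.8534)
p' = p + 1/8·F = (10.5119,6.3933)

Fx=-11.9051 Fy=-4.8534 x'=10.5119 y'=6.3933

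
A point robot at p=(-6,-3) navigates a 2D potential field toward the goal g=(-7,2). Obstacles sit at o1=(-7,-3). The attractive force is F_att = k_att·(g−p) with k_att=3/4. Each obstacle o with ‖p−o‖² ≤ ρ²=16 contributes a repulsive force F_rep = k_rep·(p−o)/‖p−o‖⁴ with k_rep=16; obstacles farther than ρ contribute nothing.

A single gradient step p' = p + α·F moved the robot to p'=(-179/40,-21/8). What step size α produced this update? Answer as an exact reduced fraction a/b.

F_att = 3/4·(g−p) = 3/4·(-1,5) = (-0.7500,3.7500)
o1: d²=1 ≤ ρ²=16; F_rep = 16·(1,0)/1² = (16.0000,0.0000)
F = F_att + ΣF_rep = (15.2500,3.7500)
Δp = p'−p = (1.5250,0.3750); α = Δx/Fx = (61/40) / (61/4) = 1/10
check: Δy/Fy = (3/8) / (15/4) = 1/10 ✓

α = 1/10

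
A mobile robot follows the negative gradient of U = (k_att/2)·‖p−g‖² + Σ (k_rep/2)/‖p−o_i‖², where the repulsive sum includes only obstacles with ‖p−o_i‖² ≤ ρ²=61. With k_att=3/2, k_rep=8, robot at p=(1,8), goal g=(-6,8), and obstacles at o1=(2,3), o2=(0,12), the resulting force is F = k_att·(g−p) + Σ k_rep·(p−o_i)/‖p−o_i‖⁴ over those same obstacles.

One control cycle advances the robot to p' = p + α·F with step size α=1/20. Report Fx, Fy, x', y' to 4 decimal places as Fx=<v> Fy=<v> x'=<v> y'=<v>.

Fx=-10.4842 Fy=-0.0516 x'=0.4758 y'=7.9974

F_att = 3/2·(g−p) = 3/2·(-7,0) = (-10.5000,0.0000)
o1: d²=26 ≤ ρ²=61; F_rep = 8·(-1,5)/26² = (-0.0118,0.0592)
o2: d²=17 ≤ ρ²=61; F_rep = 8·(1,-4)/17² = (0.0277,-0.1107)
F = F_att + ΣF_rep = (-10.4842,-0.0516)
p' = p + 1/20·F = (0.4758,7.9974)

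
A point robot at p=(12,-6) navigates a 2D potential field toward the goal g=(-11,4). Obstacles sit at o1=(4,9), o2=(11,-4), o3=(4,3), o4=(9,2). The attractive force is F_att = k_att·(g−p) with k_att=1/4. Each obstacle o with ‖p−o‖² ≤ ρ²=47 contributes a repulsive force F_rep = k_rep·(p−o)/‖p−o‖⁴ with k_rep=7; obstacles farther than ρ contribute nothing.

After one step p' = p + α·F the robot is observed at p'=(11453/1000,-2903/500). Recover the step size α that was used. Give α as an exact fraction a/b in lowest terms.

α = 1/10

F_att = 1/4·(g−p) = 1/4·(-23,10) = (-5.7500,2.5000)
o1: d²=289 > ρ²=47 → inactive
o2: d²=5 ≤ ρ²=47; F_rep = 7·(1,-2)/5² = (0.2800,-0.5600)
o3: d²=145 > ρ²=47 → inactive
o4: d²=73 > ρ²=47 → inactive
F = F_att + ΣF_rep = (-5.4700,1.9400)
Δp = p'−p = (-0.5470,0.1940); α = Δx/Fx = (-547/1000) / (-547/100) = 1/10
check: Δy/Fy = (97/500) / (97/50) = 1/10 ✓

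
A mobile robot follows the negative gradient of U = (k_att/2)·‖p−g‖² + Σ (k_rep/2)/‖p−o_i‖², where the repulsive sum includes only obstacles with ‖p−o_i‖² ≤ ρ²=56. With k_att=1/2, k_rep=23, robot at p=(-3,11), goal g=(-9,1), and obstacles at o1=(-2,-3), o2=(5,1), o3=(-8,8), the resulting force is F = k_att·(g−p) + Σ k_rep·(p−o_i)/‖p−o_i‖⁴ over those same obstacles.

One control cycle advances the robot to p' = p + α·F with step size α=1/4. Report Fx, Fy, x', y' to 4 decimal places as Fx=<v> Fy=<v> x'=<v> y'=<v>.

F_att = 1/2·(g−p) = 1/2·(-6,-10) = (-3.0000,-5.0000)
o1: d²=197 > ρ²=56 → inactive
o2: d²=164 > ρ²=56 → inactive
o3: d²=34 ≤ ρ²=56; F_rep = 23·(5,3)/34² = (0.0995,0.0597)
F = F_att + ΣF_rep = (-2.9005,-4.9403)
p' = p + 1/4·F = (-3.7251,9.7649)

Fx=-2.9005 Fy=-4.9403 x'=-3.7251 y'=9.7649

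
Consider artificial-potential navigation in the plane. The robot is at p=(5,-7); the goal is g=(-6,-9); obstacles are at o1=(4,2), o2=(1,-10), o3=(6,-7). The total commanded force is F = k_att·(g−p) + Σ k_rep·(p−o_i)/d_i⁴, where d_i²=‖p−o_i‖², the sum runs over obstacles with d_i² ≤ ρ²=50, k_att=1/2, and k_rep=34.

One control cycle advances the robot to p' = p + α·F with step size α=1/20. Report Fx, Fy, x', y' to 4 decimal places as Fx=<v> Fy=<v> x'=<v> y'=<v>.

Fx=-39.2824 Fy=-0.8368 x'=3.0359 y'=-7.0418

F_att = 1/2·(g−p) = 1/2·(-11,-2) = (-5.5000,-1.0000)
o1: d²=82 > ρ²=50 → inactive
o2: d²=25 ≤ ρ²=50; F_rep = 34·(4,3)/25² = (0.2176,0.1632)
o3: d²=1 ≤ ρ²=50; F_rep = 34·(-1,0)/1² = (-34.0000,0.0000)
F = F_att + ΣF_rep = (-39.2824,-0.8368)
p' = p + 1/20·F = (3.0359,-7.0418)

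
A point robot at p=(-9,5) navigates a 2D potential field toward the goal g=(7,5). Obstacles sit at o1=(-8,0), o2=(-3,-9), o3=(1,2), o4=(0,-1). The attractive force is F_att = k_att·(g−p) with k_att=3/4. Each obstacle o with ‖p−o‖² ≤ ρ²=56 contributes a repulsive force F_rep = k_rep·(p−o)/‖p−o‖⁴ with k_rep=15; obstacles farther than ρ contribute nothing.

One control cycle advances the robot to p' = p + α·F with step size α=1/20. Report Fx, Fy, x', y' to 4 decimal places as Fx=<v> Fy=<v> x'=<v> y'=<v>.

F_att = 3/4·(g−p) = 3/4·(16,0) = (12.0000,0.0000)
o1: d²=26 ≤ ρ²=56; F_rep = 15·(-1,5)/26² = (-0.0222,0.1109)
o2: d²=232 > ρ²=56 → inactive
o3: d²=109 > ρ²=56 → inactive
o4: d²=117 > ρ²=56 → inactive
F = F_att + ΣF_rep = (11.9778,0.1109)
p' = p + 1/20·F = (-8.4011,5.0055)

Fx=11.9778 Fy=0.1109 x'=-8.4011 y'=5.0055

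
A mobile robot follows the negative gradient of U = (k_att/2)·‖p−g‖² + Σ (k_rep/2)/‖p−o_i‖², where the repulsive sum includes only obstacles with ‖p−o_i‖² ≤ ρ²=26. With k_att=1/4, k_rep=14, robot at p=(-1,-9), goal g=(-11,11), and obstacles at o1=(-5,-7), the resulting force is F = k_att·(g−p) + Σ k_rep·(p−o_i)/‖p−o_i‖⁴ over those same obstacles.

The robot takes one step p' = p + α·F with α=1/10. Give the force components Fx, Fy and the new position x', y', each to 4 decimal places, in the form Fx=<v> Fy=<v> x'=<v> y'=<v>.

Fx=-2.3600 Fy=4.9300 x'=-1.2360 y'=-8.5070

F_att = 1/4·(g−p) = 1/4·(-10,20) = (-2.5000,5.0000)
o1: d²=20 ≤ ρ²=26; F_rep = 14·(4,-2)/20² = (0.1400,-0.0700)
F = F_att + ΣF_rep = (-2.3600,4.9300)
p' = p + 1/10·F = (-1.2360,-8.5070)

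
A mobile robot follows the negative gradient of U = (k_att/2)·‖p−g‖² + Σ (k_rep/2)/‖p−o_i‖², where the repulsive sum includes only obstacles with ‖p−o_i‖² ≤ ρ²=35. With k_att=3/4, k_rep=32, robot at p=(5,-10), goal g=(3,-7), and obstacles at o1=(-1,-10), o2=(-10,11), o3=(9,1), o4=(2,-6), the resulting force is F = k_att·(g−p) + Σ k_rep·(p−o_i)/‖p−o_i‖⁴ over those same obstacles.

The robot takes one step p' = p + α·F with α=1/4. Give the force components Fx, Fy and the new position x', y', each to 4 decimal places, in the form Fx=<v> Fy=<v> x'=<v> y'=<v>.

F_att = 3/4·(g−p) = 3/4·(-2,3) = (-1.5000,2.2500)
o1: d²=36 > ρ²=35 → inactive
o2: d²=666 > ρ²=35 → inactive
o3: d²=137 > ρ²=35 → inactive
o4: d²=25 ≤ ρ²=35; F_rep = 32·(3,-4)/25² = (0.1536,-0.2048)
F = F_att + ΣF_rep = (-1.3464,2.0452)
p' = p + 1/4·F = (4.6634,-9.4887)

Fx=-1.3464 Fy=2.0452 x'=4.6634 y'=-9.4887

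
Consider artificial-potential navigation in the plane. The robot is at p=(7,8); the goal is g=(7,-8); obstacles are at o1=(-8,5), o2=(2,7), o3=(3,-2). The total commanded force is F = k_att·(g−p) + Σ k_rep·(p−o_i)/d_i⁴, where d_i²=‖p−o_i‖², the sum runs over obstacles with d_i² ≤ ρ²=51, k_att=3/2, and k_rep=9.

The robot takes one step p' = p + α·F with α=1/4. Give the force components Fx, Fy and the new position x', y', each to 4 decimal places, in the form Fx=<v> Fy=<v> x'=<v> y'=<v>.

F_att = 3/2·(g−p) = 3/2·(0,-16) = (0.0000,-24.0000)
o1: d²=234 > ρ²=51 → inactive
o2: d²=26 ≤ ρ²=51; F_rep = 9·(5,1)/26² = (0.0666,0.0133)
o3: d²=116 > ρ²=51 → inactive
F = F_att + ΣF_rep = (0.0666,-23.9867)
p' = p + 1/4·F = (7.0166,2.0033)

Fx=0.0666 Fy=-23.9867 x'=7.0166 y'=2.0033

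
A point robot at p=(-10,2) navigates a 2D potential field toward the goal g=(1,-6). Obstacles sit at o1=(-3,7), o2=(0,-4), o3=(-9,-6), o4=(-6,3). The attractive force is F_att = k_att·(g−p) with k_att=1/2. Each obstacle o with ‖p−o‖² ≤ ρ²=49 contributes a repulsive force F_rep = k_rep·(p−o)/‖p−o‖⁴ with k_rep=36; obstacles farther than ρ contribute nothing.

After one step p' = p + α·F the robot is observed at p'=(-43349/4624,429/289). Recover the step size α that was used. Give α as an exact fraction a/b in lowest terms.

F_att = 1/2·(g−p) = 1/2·(11,-8) = (5.5000,-4.0000)
o1: d²=74 > ρ²=49 → inactive
o2: d²=136 > ρ²=49 → inactive
o3: d²=65 > ρ²=49 → inactive
o4: d²=17 ≤ ρ²=49; F_rep = 36·(-4,-1)/17² = (-0.4983,-0.1246)
F = F_att + ΣF_rep = (5.0017,-4.1246)
Δp = p'−p = (0.6252,-0.5156); α = Δx/Fx = (2891/4624) / (2891/578) = 1/8
check: Δy/Fy = (-149/289) / (-1192/289) = 1/8 ✓

α = 1/8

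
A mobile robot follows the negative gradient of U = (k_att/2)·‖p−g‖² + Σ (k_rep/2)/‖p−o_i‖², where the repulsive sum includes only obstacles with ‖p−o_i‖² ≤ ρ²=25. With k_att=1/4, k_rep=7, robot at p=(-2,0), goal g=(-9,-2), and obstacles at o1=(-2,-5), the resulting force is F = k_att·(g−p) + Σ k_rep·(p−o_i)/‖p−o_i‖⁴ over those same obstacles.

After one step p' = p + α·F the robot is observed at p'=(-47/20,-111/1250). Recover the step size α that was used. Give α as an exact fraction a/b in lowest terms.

F_att = 1/4·(g−p) = 1/4·(-7,-2) = (-1.7500,-0.5000)
o1: d²=25 ≤ ρ²=25; F_rep = 7·(0,5)/25² = (0.0000,0.0560)
F = F_att + ΣF_rep = (-1.7500,-0.4440)
Δp = p'−p = (-0.3500,-0.0888); α = Δx/Fx = (-7/20) / (-7/4) = 1/5
check: Δy/Fy = (-111/1250) / (-111/250) = 1/5 ✓

α = 1/5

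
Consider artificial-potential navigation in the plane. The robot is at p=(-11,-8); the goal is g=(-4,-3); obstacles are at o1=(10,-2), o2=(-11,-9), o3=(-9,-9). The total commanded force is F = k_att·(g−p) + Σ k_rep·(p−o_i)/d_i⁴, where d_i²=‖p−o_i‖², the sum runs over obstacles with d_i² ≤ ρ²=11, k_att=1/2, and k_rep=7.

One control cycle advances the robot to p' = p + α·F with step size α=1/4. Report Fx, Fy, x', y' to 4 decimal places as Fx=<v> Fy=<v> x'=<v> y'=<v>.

Fx=2.9400 Fy=9.7800 x'=-10.2650 y'=-5.5550

F_att = 1/2·(g−p) = 1/2·(7,5) = (3.5000,2.5000)
o1: d²=477 > ρ²=11 → inactive
o2: d²=1 ≤ ρ²=11; F_rep = 7·(0,1)/1² = (0.0000,7.0000)
o3: d²=5 ≤ ρ²=11; F_rep = 7·(-2,1)/5² = (-0.5600,0.2800)
F = F_att + ΣF_rep = (2.9400,9.7800)
p' = p + 1/4·F = (-10.2650,-5.5550)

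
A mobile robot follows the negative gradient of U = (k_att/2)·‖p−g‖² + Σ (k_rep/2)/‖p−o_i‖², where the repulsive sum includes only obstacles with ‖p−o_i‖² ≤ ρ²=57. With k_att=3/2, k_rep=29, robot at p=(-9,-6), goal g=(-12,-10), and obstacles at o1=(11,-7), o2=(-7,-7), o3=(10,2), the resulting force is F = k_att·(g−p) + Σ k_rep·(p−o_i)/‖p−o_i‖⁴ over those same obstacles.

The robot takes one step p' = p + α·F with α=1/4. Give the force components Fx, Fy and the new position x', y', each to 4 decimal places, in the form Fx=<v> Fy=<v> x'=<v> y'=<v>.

Fx=-6.8200 Fy=-4.8400 x'=-10.7050 y'=-7.2100

F_att = 3/2·(g−p) = 3/2·(-3,-4) = (-4.5000,-6.0000)
o1: d²=401 > ρ²=57 → inactive
o2: d²=5 ≤ ρ²=57; F_rep = 29·(-2,1)/5² = (-2.3200,1.1600)
o3: d²=425 > ρ²=57 → inactive
F = F_att + ΣF_rep = (-6.8200,-4.8400)
p' = p + 1/4·F = (-10.7050,-7.2100)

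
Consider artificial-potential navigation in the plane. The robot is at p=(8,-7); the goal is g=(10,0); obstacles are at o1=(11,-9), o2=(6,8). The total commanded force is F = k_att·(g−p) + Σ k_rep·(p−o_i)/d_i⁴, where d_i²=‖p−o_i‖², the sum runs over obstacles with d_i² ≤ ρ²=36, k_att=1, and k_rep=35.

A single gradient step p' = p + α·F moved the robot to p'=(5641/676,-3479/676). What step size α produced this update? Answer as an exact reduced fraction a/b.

α = 1/4

F_att = 1·(g−p) = 1·(2,7) = (2.0000,7.0000)
o1: d²=13 ≤ ρ²=36; F_rep = 35·(-3,2)/13² = (-0.6213,0.4142)
o2: d²=229 > ρ²=36 → inactive
F = F_att + ΣF_rep = (1.3787,7.4142)
Δp = p'−p = (0.3447,1.8536); α = Δx/Fx = (233/676) / (233/169) = 1/4
check: Δy/Fy = (1253/676) / (1253/169) = 1/4 ✓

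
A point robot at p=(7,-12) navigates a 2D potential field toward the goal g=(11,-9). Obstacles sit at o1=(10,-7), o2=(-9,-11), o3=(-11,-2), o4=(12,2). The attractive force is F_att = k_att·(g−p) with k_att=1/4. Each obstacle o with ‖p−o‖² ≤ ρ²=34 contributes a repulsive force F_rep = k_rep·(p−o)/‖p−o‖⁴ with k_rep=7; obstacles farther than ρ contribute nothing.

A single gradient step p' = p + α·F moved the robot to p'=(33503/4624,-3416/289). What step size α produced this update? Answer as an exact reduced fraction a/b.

α = 1/4

F_att = 1/4·(g−p) = 1/4·(4,3) = (1.0000,0.7500)
o1: d²=34 ≤ ρ²=34; F_rep = 7·(-3,-5)/34² = (-0.0182,-0.0303)
o2: d²=257 > ρ²=34 → inactive
o3: d²=424 > ρ²=34 → inactive
o4: d²=221 > ρ²=34 → inactive
F = F_att + ΣF_rep = (0.9818,0.7197)
Δp = p'−p = (0.2455,0.1799); α = Δx/Fx = (1135/4624) / (1135/1156) = 1/4
check: Δy/Fy = (52/289) / (208/289) = 1/4 ✓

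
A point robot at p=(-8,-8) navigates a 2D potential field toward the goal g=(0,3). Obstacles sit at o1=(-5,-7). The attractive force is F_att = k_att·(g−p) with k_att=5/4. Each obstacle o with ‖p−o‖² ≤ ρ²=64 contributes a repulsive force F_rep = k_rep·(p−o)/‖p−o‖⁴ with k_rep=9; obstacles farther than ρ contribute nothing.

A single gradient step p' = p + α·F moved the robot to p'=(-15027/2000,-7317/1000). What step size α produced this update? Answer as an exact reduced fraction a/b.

F_att = 5/4·(g−p) = 5/4·(8,11) = (10.0000,13.7500)
o1: d²=10 ≤ ρ²=64; F_rep = 9·(-3,-1)/10² = (-0.2700,-0.0900)
F = F_att + ΣF_rep = (9.7300,13.6600)
Δp = p'−p = (0.4865,0.6830); α = Δx/Fx = (973/2000) / (973/100) = 1/20
check: Δy/Fy = (683/1000) / (683/50) = 1/20 ✓

α = 1/20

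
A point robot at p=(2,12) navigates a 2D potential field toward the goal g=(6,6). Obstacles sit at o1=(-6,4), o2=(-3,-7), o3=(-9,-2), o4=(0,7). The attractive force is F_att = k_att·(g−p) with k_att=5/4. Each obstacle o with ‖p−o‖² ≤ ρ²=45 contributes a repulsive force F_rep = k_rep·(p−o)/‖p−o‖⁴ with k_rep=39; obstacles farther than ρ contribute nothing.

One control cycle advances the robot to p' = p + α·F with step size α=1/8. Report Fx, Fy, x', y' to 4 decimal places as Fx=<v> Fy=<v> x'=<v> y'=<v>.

Fx=5.0927 Fy=-7.2681 x'=2.6366 y'=11.0915

F_att = 5/4·(g−p) = 5/4·(4,-6) = (5.0000,-7.5000)
o1: d²=128 > ρ²=45 → inactive
o2: d²=386 > ρ²=45 → inactive
o3: d²=317 > ρ²=45 → inactive
o4: d²=29 ≤ ρ²=45; F_rep = 39·(2,5)/29² = (0.0927,0.2319)
F = F_att + ΣF_rep = (5.0927,-7.2681)
p' = p + 1/8·F = (2.6366,11.0915)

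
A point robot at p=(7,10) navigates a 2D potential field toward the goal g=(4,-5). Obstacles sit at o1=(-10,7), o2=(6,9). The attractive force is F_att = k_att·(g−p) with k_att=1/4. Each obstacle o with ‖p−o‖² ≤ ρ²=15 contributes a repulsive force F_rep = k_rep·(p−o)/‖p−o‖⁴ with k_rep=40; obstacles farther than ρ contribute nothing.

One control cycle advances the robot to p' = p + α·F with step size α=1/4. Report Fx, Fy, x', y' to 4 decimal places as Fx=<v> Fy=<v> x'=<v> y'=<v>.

F_att = 1/4·(g−p) = 1/4·(-3,-15) = (-0.7500,-3.7500)
o1: d²=298 > ρ²=15 → inactive
o2: d²=2 ≤ ρ²=15; F_rep = 40·(1,1)/2² = (10.0000,10.0000)
F = F_att + ΣF_rep = (9.2500,6.2500)
p' = p + 1/4·F = (9.3125,11.5625)

Fx=9.2500 Fy=6.2500 x'=9.3125 y'=11.5625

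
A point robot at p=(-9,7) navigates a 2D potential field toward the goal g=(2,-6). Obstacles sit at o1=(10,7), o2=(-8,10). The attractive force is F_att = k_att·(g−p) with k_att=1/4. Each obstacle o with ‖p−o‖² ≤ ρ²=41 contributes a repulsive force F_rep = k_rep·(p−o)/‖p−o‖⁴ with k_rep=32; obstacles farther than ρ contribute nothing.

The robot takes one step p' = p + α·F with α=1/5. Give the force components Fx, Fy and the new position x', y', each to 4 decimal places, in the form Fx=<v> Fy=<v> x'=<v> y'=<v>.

F_att = 1/4·(g−p) = 1/4·(11,-13) = (2.7500,-3.2500)
o1: d²=361 > ρ²=41 → inactive
o2: d²=10 ≤ ρ²=41; F_rep = 32·(-1,-3)/10² = (-0.3200,-0.9600)
F = F_att + ΣF_rep = (2.4300,-4.2100)
p' = p + 1/5·F = (-8.5140,6.1580)

Fx=2.4300 Fy=-4.2100 x'=-8.5140 y'=6.1580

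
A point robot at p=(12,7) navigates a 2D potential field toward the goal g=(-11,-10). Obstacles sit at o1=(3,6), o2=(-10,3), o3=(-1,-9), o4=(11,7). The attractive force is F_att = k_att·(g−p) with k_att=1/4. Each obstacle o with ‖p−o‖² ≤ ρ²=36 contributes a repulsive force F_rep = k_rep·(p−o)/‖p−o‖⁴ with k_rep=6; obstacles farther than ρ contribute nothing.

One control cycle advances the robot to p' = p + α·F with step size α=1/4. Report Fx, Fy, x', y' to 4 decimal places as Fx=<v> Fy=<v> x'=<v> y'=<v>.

F_att = 1/4·(g−p) = 1/4·(-23,-17) = (-5.7500,-4.2500)
o1: d²=82 > ρ²=36 → inactive
o2: d²=500 > ρ²=36 → inactive
o3: d²=425 > ρ²=36 → inactive
o4: d²=1 ≤ ρ²=36; F_rep = 6·(1,0)/1² = (6.0000,0.0000)
F = F_att + ΣF_rep = (0.2500,-4.2500)
p' = p + 1/4·F = (12.0625,5.9375)

Fx=0.2500 Fy=-4.2500 x'=12.0625 y'=5.9375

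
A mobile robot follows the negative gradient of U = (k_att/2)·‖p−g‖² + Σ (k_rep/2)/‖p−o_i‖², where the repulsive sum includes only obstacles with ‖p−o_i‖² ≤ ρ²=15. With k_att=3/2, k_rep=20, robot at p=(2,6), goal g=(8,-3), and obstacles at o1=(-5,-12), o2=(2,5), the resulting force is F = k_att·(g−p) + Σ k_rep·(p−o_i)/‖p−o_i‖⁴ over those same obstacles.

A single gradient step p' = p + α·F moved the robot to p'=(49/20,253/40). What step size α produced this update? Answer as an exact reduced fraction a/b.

α = 1/20

F_att = 3/2·(g−p) = 3/2·(6,-9) = (9.0000,-13.5000)
o1: d²=373 > ρ²=15 → inactive
o2: d²=1 ≤ ρ²=15; F_rep = 20·(0,1)/1² = (0.0000,20.0000)
F = F_att + ΣF_rep = (9.0000,6.5000)
Δp = p'−p = (0.4500,0.3250); α = Δx/Fx = (9/20) / (9) = 1/20
check: Δy/Fy = (13/40) / (13/2) = 1/20 ✓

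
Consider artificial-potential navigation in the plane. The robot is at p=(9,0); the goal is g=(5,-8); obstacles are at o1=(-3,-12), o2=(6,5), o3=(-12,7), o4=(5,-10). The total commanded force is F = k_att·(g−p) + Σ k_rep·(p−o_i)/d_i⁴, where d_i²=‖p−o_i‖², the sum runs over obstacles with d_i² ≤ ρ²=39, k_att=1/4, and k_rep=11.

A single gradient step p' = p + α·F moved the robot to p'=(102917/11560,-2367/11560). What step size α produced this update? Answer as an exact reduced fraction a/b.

α = 1/10

F_att = 1/4·(g−p) = 1/4·(-4,-8) = (-1.0000,-2.0000)
o1: d²=288 > ρ²=39 → inactive
o2: d²=34 ≤ ρ²=39; F_rep = 11·(3,-5)/34² = (0.0285,-0.0476)
o3: d²=490 > ρ²=39 → inactive
o4: d²=116 > ρ²=39 → inactive
F = F_att + ΣF_rep = (-0.9715,-2.0476)
Δp = p'−p = (-0.0971,-0.2048); α = Δx/Fx = (-1123/11560) / (-1123/1156) = 1/10
check: Δy/Fy = (-2367/11560) / (-2367/1156) = 1/10 ✓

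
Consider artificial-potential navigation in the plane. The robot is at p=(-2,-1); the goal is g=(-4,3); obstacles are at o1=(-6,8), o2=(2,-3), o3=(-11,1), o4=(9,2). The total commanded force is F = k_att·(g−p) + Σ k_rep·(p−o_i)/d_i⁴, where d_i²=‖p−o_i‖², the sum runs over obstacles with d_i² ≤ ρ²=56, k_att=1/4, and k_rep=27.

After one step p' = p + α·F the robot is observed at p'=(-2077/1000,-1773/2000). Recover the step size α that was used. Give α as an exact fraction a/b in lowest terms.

α = 1/10

F_att = 1/4·(g−p) = 1/4·(-2,4) = (-0.5000,1.0000)
o1: d²=97 > ρ²=56 → inactive
o2: d²=20 ≤ ρ²=56; F_rep = 27·(-4,2)/20² = (-0.2700,0.1350)
o3: d²=85 > ρ²=56 → inactive
o4: d²=130 > ρ²=56 → inactive
F = F_att + ΣF_rep = (-0.7700,1.1350)
Δp = p'−p = (-0.0770,0.1135); α = Δx/Fx = (-77/1000) / (-77/100) = 1/10
check: Δy/Fy = (227/2000) / (227/200) = 1/10 ✓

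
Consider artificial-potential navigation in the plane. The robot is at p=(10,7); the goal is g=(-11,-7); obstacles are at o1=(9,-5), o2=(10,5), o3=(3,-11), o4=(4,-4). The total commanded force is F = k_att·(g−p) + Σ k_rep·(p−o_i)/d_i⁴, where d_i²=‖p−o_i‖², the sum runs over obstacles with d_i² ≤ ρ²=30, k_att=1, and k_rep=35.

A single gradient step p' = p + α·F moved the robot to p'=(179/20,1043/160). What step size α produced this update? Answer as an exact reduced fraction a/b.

F_att = 1·(g−p) = 1·(-21,-14) = (-21.0000,-14.0000)
o1: d²=145 > ρ²=30 → inactive
o2: d²=4 ≤ ρ²=30; F_rep = 35·(0,2)/4² = (0.0000,4.3750)
o3: d²=373 > ρ²=30 → inactive
o4: d²=157 > ρ²=30 → inactive
F = F_att + ΣF_rep = (-21.0000,-9.6250)
Δp = p'−p = (-1.0500,-0.4813); α = Δx/Fx = (-21/20) / (-21) = 1/20
check: Δy/Fy = (-77/160) / (-77/8) = 1/20 ✓

α = 1/20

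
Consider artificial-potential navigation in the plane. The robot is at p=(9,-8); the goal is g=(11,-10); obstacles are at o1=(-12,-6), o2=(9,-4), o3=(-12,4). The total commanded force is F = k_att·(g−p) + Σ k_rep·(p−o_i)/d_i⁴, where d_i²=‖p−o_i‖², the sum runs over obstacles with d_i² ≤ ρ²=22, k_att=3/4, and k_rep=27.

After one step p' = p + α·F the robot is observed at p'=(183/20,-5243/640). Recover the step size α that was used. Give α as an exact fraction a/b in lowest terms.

α = 1/10

F_att = 3/4·(g−p) = 3/4·(2,-2) = (1.5000,-1.5000)
o1: d²=445 > ρ²=22 → inactive
o2: d²=16 ≤ ρ²=22; F_rep = 27·(0,-4)/16² = (0.0000,-0.4219)
o3: d²=585 > ρ²=22 → inactive
F = F_att + ΣF_rep = (1.5000,-1.9219)
Δp = p'−p = (0.1500,-0.1922); α = Δx/Fx = (3/20) / (3/2) = 1/10
check: Δy/Fy = (-123/640) / (-123/64) = 1/10 ✓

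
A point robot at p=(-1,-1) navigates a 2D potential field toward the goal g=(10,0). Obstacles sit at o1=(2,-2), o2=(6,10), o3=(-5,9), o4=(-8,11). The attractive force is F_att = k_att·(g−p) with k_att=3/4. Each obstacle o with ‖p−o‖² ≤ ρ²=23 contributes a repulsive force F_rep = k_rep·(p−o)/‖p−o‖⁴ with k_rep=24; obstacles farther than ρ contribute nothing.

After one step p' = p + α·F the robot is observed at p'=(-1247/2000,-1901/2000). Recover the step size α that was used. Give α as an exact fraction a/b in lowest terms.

F_att = 3/4·(g−p) = 3/4·(11,1) = (8.2500,0.7500)
o1: d²=10 ≤ ρ²=23; F_rep = 24·(-3,1)/10² = (-0.7200,0.2400)
o2: d²=170 > ρ²=23 → inactive
o3: d²=116 > ρ²=23 → inactive
o4: d²=193 > ρ²=23 → inactive
F = F_att + ΣF_rep = (7.5300,0.9900)
Δp = p'−p = (0.3765,0.0495); α = Δx/Fx = (753/2000) / (753/100) = 1/20
check: Δy/Fy = (99/2000) / (99/100) = 1/20 ✓

α = 1/20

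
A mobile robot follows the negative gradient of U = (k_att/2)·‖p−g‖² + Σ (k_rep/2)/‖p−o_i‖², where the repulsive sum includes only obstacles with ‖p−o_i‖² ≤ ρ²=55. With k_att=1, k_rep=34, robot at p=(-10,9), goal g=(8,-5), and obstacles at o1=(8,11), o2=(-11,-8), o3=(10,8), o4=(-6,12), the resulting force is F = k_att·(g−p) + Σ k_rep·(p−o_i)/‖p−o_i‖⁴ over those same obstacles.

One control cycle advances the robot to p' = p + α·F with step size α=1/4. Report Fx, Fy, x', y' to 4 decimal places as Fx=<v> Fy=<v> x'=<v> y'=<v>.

Fx=17.7824 Fy=-14.1632 x'=-5.5544 y'=5.4592

F_att = 1·(g−p) = 1·(18,-14) = (18.0000,-14.0000)
o1: d²=328 > ρ²=55 → inactive
o2: d²=290 > ρ²=55 → inactive
o3: d²=401 > ρ²=55 → inactive
o4: d²=25 ≤ ρ²=55; F_rep = 34·(-4,-3)/25² = (-0.2176,-0.1632)
F = F_att + ΣF_rep = (17.7824,-14.1632)
p' = p + 1/4·F = (-5.5544,5.4592)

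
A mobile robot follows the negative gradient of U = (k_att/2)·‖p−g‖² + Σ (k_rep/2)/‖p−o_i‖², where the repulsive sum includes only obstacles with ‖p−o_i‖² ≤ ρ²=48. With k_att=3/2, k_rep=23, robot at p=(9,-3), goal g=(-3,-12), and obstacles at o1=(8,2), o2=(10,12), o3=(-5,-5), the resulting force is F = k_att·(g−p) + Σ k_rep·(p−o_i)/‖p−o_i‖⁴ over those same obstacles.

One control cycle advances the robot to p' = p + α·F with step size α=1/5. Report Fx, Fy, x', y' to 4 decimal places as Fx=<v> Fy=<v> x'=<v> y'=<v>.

F_att = 3/2·(g−p) = 3/2·(-12,-9) = (-18.0000,-13.5000)
o1: d²=26 ≤ ρ²=48; F_rep = 23·(1,-5)/26² = (0.0340,-0.1701)
o2: d²=226 > ρ²=48 → inactive
o3: d²=200 > ρ²=48 → inactive
F = F_att + ΣF_rep = (-17.9660,-13.6701)
p' = p + 1/5·F = (5.4068,-5.7340)

Fx=-17.9660 Fy=-13.6701 x'=5.4068 y'=-5.7340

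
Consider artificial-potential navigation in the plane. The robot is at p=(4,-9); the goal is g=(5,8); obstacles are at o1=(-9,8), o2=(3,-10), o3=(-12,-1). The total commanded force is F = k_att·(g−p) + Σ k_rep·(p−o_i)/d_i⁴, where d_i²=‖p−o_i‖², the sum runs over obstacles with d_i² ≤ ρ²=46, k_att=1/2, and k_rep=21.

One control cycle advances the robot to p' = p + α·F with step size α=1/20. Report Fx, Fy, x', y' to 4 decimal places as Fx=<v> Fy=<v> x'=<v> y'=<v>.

F_att = 1/2·(g−p) = 1/2·(1,17) = (0.5000,8.5000)
o1: d²=458 > ρ²=46 → inactive
o2: d²=2 ≤ ρ²=46; F_rep = 21·(1,1)/2² = (5.2500,5.2500)
o3: d²=320 > ρ²=46 → inactive
F = F_att + ΣF_rep = (5.7500,13.7500)
p' = p + 1/20·F = (4.2875,-8.3125)

Fx=5.7500 Fy=13.7500 x'=4.2875 y'=-8.3125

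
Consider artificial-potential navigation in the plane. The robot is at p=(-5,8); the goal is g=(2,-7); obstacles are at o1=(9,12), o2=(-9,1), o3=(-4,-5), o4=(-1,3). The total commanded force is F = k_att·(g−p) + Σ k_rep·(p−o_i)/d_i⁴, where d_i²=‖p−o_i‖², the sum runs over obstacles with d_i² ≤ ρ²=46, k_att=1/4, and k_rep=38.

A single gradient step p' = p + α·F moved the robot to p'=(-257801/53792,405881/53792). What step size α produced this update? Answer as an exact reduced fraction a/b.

α = 1/8

F_att = 1/4·(g−p) = 1/4·(7,-15) = (1.7500,-3.7500)
o1: d²=212 > ρ²=46 → inactive
o2: d²=65 > ρ²=46 → inactive
o3: d²=170 > ρ²=46 → inactive
o4: d²=41 ≤ ρ²=46; F_rep = 38·(-4,5)/41² = (-0.0904,0.1130)
F = F_att + ΣF_rep = (1.6596,-3.6370)
Δp = p'−p = (0.2074,-0.4546); α = Δx/Fx = (11159/53792) / (11159/6724) = 1/8
check: Δy/Fy = (-24455/53792) / (-24455/6724) = 1/8 ✓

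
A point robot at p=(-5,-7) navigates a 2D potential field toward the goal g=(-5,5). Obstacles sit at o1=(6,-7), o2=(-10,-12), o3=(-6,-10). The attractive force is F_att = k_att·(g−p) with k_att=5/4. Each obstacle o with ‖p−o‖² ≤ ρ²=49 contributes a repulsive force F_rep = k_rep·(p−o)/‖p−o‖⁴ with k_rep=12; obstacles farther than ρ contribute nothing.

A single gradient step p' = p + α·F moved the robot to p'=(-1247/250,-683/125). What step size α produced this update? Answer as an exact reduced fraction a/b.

F_att = 5/4·(g−p) = 5/4·(0,12) = (0.0000,15.0000)
o1: d²=121 > ρ²=49 → inactive
o2: d²=50 > ρ²=49 → inactive
o3: d²=10 ≤ ρ²=49; F_rep = 12·(1,3)/10² = (0.1200,0.3600)
F = F_att + ΣF_rep = (0.1200,15.3600)
Δp = p'−p = (0.0120,1.5360); α = Δx/Fx = (3/250) / (3/25) = 1/10
check: Δy/Fy = (192/125) / (384/25) = 1/10 ✓

α = 1/10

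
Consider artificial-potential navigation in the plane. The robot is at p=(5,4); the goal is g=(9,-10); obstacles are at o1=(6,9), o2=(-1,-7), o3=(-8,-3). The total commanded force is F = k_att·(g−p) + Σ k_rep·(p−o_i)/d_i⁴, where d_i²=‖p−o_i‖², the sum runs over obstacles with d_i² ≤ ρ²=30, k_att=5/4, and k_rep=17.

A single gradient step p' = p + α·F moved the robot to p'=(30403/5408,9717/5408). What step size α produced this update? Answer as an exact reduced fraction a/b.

α = 1/8

F_att = 5/4·(g−p) = 5/4·(4,-14) = (5.0000,-17.5000)
o1: d²=26 ≤ ρ²=30; F_rep = 17·(-1,-5)/26² = (-0.0251,-0.1257)
o2: d²=157 > ρ²=30 → inactive
o3: d²=218 > ρ²=30 → inactive
F = F_att + ΣF_rep = (4.9749,-17.6257)
Δp = p'−p = (0.6219,-2.2032); α = Δx/Fx = (3363/5408) / (3363/676) = 1/8
check: Δy/Fy = (-11915/5408) / (-11915/676) = 1/8 ✓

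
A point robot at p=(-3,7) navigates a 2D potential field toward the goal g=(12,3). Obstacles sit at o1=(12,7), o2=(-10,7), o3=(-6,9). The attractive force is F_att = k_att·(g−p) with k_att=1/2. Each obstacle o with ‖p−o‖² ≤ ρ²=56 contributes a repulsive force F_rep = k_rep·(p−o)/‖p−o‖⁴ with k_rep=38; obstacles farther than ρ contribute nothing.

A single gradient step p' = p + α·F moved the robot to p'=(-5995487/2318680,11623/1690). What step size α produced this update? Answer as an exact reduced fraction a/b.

F_att = 1/2·(g−p) = 1/2·(15,-4) = (7.5000,-2.0000)
o1: d²=225 > ρ²=56 → inactive
o2: d²=49 ≤ ρ²=56; F_rep = 38·(7,0)/49² = (0.1108,0.0000)
o3: d²=13 ≤ ρ²=56; F_rep = 38·(3,-2)/13² = (0.6746,-0.4497)
F = F_att + ΣF_rep = (8.2853,-2.4497)
Δp = p'−p = (0.4143,-0.1225); α = Δx/Fx = (960553/2318680) / (960553/115934) = 1/20
check: Δy/Fy = (-207/1690) / (-414/169) = 1/20 ✓

α = 1/20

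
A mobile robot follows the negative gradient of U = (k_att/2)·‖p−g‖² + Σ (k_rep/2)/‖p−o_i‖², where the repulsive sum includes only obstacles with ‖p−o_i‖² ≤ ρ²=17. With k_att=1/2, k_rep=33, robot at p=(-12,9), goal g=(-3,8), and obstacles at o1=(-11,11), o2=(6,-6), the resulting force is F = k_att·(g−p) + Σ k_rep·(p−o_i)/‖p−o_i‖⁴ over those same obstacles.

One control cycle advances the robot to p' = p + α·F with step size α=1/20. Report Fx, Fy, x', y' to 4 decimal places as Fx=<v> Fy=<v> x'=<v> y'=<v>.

F_att = 1/2·(g−p) = 1/2·(9,-1) = (4.5000,-0.5000)
o1: d²=5 ≤ ρ²=17; F_rep = 33·(-1,-2)/5² = (-1.3200,-2.6400)
o2: d²=549 > ρ²=17 → inactive
F = F_att + ΣF_rep = (3.1800,-3.1400)
p' = p + 1/20·F = (-11.8410,8.8430)

Fx=3.1800 Fy=-3.1400 x'=-11.8410 y'=8.8430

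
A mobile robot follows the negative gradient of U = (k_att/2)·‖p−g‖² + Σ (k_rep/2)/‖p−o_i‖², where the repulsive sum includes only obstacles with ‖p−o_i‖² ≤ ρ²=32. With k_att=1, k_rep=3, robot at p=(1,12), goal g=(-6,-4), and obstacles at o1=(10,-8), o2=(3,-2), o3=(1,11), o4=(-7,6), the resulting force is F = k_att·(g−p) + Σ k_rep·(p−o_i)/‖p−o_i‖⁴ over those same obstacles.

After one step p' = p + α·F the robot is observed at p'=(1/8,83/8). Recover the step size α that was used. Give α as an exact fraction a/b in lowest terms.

F_att = 1·(g−p) = 1·(-7,-16) = (-7.0000,-16.0000)
o1: d²=481 > ρ²=32 → inactive
o2: d²=200 > ρ²=32 → inactive
o3: d²=1 ≤ ρ²=32; F_rep = 3·(0,1)/1² = (0.0000,3.0000)
o4: d²=100 > ρ²=32 → inactive
F = F_att + ΣF_rep = (-7.0000,-13.0000)
Δp = p'−p = (-0.8750,-1.6250); α = Δx/Fx = (-7/8) / (-7) = 1/8
check: Δy/Fy = (-13/8) / (-13) = 1/8 ✓

α = 1/8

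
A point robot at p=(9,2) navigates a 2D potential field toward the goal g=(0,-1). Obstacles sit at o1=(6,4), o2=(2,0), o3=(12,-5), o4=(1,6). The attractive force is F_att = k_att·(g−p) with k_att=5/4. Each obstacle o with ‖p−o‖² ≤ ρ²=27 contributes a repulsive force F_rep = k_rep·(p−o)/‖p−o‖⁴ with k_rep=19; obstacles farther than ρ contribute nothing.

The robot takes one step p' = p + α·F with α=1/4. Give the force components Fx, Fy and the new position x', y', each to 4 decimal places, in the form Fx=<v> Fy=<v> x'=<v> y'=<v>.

F_att = 5/4·(g−p) = 5/4·(-9,-3) = (-11.2500,-3.7500)
o1: d²=13 ≤ ρ²=27; F_rep = 19·(3,-2)/13² = (0.3373,-0.2249)
o2: d²=53 > ρ²=27 → inactive
o3: d²=58 > ρ²=27 → inactive
o4: d²=80 > ρ²=27 → inactive
F = F_att + ΣF_rep = (-10.9127,-3.9749)
p' = p + 1/4·F = (6.2718,1.0063)

Fx=-10.9127 Fy=-3.9749 x'=6.2718 y'=1.0063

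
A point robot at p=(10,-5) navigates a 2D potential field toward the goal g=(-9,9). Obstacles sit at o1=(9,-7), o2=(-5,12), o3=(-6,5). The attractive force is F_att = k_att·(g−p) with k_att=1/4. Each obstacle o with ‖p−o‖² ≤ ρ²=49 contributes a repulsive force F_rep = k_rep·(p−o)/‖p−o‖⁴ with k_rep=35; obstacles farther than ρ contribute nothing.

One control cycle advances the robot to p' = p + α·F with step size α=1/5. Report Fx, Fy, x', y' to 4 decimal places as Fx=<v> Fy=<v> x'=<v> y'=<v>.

Fx=-3.3500 Fy=6.3000 x'=9.3300 y'=-3.7400

F_att = 1/4·(g−p) = 1/4·(-19,14) = (-4.7500,3.5000)
o1: d²=5 ≤ ρ²=49; F_rep = 35·(1,2)/5² = (1.4000,2.8000)
o2: d²=514 > ρ²=49 → inactive
o3: d²=356 > ρ²=49 → inactive
F = F_att + ΣF_rep = (-3.3500,6.3000)
p' = p + 1/5·F = (9.3300,-3.7400)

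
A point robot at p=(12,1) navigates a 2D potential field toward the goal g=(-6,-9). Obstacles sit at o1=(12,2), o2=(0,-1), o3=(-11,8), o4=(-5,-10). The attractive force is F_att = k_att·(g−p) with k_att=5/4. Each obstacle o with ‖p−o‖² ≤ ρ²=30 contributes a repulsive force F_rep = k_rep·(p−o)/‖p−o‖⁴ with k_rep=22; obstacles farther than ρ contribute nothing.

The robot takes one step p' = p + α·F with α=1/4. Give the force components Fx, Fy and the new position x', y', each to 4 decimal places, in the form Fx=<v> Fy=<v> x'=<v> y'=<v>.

Fx=-22.5000 Fy=-34.5000 x'=6.3750 y'=-7.6250

F_att = 5/4·(g−p) = 5/4·(-18,-10) = (-22.5000,-12.5000)
o1: d²=1 ≤ ρ²=30; F_rep = 22·(0,-1)/1² = (0.0000,-22.0000)
o2: d²=148 > ρ²=30 → inactive
o3: d²=578 > ρ²=30 → inactive
o4: d²=410 > ρ²=30 → inactive
F = F_att + ΣF_rep = (-22.5000,-34.5000)
p' = p + 1/4·F = (6.3750,-7.6250)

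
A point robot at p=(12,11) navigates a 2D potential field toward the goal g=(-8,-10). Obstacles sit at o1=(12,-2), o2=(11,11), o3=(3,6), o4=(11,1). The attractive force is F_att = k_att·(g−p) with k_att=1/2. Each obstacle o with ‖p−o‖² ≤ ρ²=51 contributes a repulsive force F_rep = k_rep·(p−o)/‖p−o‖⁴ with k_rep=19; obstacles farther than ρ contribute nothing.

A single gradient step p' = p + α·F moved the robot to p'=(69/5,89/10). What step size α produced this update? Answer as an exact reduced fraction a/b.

α = 1/5

F_att = 1/2·(g−p) = 1/2·(-20,-21) = (-10.0000,-10.5000)
o1: d²=169 > ρ²=51 → inactive
o2: d²=1 ≤ ρ²=51; F_rep = 19·(1,0)/1² = (19.0000,0.0000)
o3: d²=106 > ρ²=51 → inactive
o4: d²=101 > ρ²=51 → inactive
F = F_att + ΣF_rep = (9.0000,-10.5000)
Δp = p'−p = (1.8000,-2.1000); α = Δx/Fx = (9/5) / (9) = 1/5
check: Δy/Fy = (-21/10) / (-21/2) = 1/5 ✓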